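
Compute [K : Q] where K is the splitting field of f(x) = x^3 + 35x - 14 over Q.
[K : Q] = 6

By the rational root test, any rational root of the monic integer polynomial f(x) = x^3 + 35x - 14 must be an integer dividing the constant term -14, i.e. one of ±{1, 2, 7, 14}. Evaluating: f(1) = 22, f(-1) = -50, f(2) = 64, f(-2) = -92, f(7) = 574, f(-7) = -602, f(14) = 3220, f(-14) = -3248; none is 0, so f has no rational root and is therefore irreducible over Q (a cubic with no linear factor over a field is irreducible). For an irreducible cubic, the Galois group is A_3 or S_3 according as the discriminant disc(f) = -4a^3 - 27b^2 = -4·(35)^3 - 27·(-14)^2 = -176792 is or is not a square in Q. Here disc(f) = -176792 is not a perfect square in Q, so the Galois group of f over Q is not contained in A_3 and must be all of S_3. The splitting field has degree |S_3| = 6 over Q, so [K : Q] = 6.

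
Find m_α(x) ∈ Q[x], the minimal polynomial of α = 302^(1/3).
m_α(x) = x^3 - 302

α satisfies α^3 = 302, so x^3 - 302 annihilates α. By the rational root test, a rational root p/q (in lowest terms) of x^3 - 302 would satisfy p^3 = 302 q^3, forcing q = 1 and p^3 = 302; but 302 is not a perfect cube, contradiction. A monic cubic over Q with no rational root is irreducible (any nontrivial factorization would include a linear factor). Hence x^3 - 302 is the minimal polynomial of α, and in particular [Q(α):Q] = 3.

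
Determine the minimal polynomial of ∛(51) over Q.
m_α(x) = x^3 - 51

α satisfies α^3 = 51, so x^3 - 51 annihilates α. By the rational root test, a rational root p/q (in lowest terms) of x^3 - 51 would satisfy p^3 = 51 q^3, forcing q = 1 and p^3 = 51; but 51 is not a perfect cube, contradiction. A monic cubic over Q with no rational root is irreducible (any nontrivial factorization would include a linear factor). Hence x^3 - 51 is the minimal polynomial of α, and in particular [Q(α):Q] = 3.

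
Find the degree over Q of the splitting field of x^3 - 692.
[K : Q] = 6

The roots of x^3 - 692 are ∛692, ω∛692, ω^2∛692 where ω = e^(2πi/3) is a primitive cube root of unity, so K = Q(∛692, ω). Now [Q(∛692):Q] = 3 (since 692 is not a perfect cube, x^3 - 692 is irreducible) and [Q(ω):Q] = 2. Both 2 and 3 divide [K:Q], and [K:Q] ≤ 3·2 = 6, so [K:Q] = 6. (Equivalently: Q(∛692) ⊂ R but ω ∉ R, so [K : Q(∛692)] = 2.)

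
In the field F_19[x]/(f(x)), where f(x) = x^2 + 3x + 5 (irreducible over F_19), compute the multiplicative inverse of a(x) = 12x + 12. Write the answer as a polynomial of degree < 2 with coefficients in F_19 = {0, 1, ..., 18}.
a(x)^(-1) ≡ 10x + 1 (mod f(x))

Since f is irreducible over F_19, F_19[x]/(f) is a field and a(x) ≠ 0 has an inverse. Apply the extended Euclidean algorithm to f(x) and a(x) in F_19[x]: f(x) = (8x + 16)·a(x) + (3). The last nonzero remainder is the constant 3 = gcd(f, a) in F_19. Back-substituting through the division chain expresses 3 = s(x)·a(x) + t(x)·f(x) with s(x) ≡ 11x + 3 (mod f), so (11x + 3)·a(x) ≡ 3 (mod f). Multiplying by 3^(-1) ≡ 13 in F_19 gives a(x)^(-1) ≡ 13·(11x + 3) ≡ 10x + 1 (mod f). Check: (12x + 12)·(10x + 1) = 6x^2 + 18x + 12 ≡ 1 (mod x^2 + 3x + 5).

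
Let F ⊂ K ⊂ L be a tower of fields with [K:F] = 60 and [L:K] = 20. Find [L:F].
[L:F] = 1200

The tower law says that for any tower of field extensions F ⊂ K ⊂ L with finite degrees, [L:F] = [L:K] · [K:F]. Here this gives [L:F] = 20 · 60 = 1200.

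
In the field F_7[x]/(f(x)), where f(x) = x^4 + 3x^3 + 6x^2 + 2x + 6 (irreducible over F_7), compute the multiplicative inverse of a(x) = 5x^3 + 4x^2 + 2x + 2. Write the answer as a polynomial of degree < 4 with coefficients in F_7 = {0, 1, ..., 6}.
a(x)^(-1) ≡ 6x^2 + 2x + 4 (mod f(x))

Since f is irreducible over F_7, F_7[x]/(f) is a field and a(x) ≠ 0 has an inverse. Apply the extended Euclidean algorithm to f(x) and a(x) in F_7[x]: f(x) = (3x + 1)·a(x) + (3x^2 + x + 4);  a(x) = (4x)·(3x^2 + x + 4) + (2). The last nonzero remainder is the constant 2 = gcd(f, a) in F_7. Back-substituting through the division chain expresses 2 = s(x)·a(x) + t(x)·f(x) with s(x) ≡ 5x^2 + 4x + 1 (mod f), so (5x^2 + 4x + 1)·a(x) ≡ 2 (mod f). Multiplying by 2^(-1) ≡ 4 in F_7 gives a(x)^(-1) ≡ 4·(5x^2 + 4x + 1) ≡ 6x^2 + 2x + 4 (mod f). Check: (5x^3 + 4x^2 + 2x + 2)·(6x^2 + 2x + 4) = 2x^5 + 6x^4 + 5x^3 + 4x^2 + 5x + 1 ≡ 1 (mod x^4 + 3x^3 + 6x^2 + 2x + 6).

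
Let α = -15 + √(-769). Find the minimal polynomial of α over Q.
m_α(x) = x^2 + 30x + 994

From α + 15 = √(-769), squaring gives (α + 15)^2 = -769, i.e. α^2 + 30α + 225 = -769, so α^2 + 30α + 994 = 0. The discriminant of x^2 + 30x + 994 is (30)^2 - 4·(994) = 900 - 3976 = -3076, and 4·(-769) is not a perfect square in Q since -769 is squarefree and ≠ 1. Hence x^2 + 30x + 994 is irreducible over Q and is the minimal polynomial of α.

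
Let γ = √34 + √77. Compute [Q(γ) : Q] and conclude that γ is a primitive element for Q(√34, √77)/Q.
[Q(γ) : Q] = 4 (equivalently, Q(γ) = Q(√34, √77))

Obviously Q(γ) ⊆ Q(√34, √77), and [Q(√34, √77):Q] = 4 (since 34, 77 are distinct squarefree integers > 1 with 2618 not a perfect square). To show equality we compute the minimal polynomial of γ. From γ = √34 + √77: γ^2 = 34 + 2√(2618) + 77 = 111 + 2√(2618), so γ^2 - 111 = 2√(2618); squaring, (γ^2 - 111)^2 = 4·2618, i.e. γ^4 - 222γ^2 + 12321 - 10472 = 0, i.e. γ^4 - 222γ^2 + 1849 = 0. So γ is a root of x^4 - 222x^2 + 1849. This polynomial is irreducible over Q: it has no rational root (each ±√34 ± √77 is irrational), and any factorization into two quadratics over Q would force √(2618) ∈ Q (pairing opposite roots) or √34, √77 ∈ Q (other pairings), all impossible. Hence [Q(γ):Q] = 4 = [Q(√34, √77):Q], so Q(γ) = Q(√34, √77).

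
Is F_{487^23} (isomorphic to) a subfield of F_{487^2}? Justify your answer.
No: F_{487^23} is not a subfield of F_{487^2}

F_{p^m} embeds in F_{p^n} iff m | n. Here 23 ∤ 2 (since 2 = 0·23 + 2 with remainder 2 ≠ 0), so F_{487^23} is not a subfield of F_{487^2}. Equivalently: if it were, the tower law would give 23 = [F_{487^23}:F_487] dividing [F_{487^2}:F_487] = 2, contradiction.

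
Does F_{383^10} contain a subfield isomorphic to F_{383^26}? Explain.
No: F_{383^26} is not a subfield of F_{383^10}

F_{p^m} embeds in F_{p^n} iff m | n. Here 26 ∤ 10 (since 10 = 0·26 + 10 with remainder 10 ≠ 0), so F_{383^26} is not a subfield of F_{383^10}. Equivalently: if it were, the tower law would give 26 = [F_{383^26}:F_383] dividing [F_{383^10}:F_383] = 10, contradiction.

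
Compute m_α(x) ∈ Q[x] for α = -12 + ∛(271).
m_α(x) = x^3 + 36x^2 + 432x + 1457

Set β = α + 12 = ∛(271), so β^3 = 271. Then (α + 12)^3 - 271 = 0, i.e. α is a root of g(x) = (x + 12)^3 - 271 = x^3 + 36x^2 + 432x + 1457. Since g(x) = h(x + 12) where h(x) = x^3 - 271, and h is irreducible over Q (because 271 is not a perfect cube, so h has no rational root, and a monic cubic with no rational root is irreducible), g is also irreducible (irreducibility is preserved under the substitution x → x + 12). Hence m_α(x) = x^3 + 36x^2 + 432x + 1457.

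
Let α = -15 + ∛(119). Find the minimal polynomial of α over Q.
m_α(x) = x^3 + 45x^2 + 675x + 3256

Set β = α + 15 = ∛(119), so β^3 = 119. Then (α + 15)^3 - 119 = 0, i.e. α is a root of g(x) = (x + 15)^3 - 119 = x^3 + 45x^2 + 675x + 3256. Since g(x) = h(x + 15) where h(x) = x^3 - 119, and h is irreducible over Q (because 119 is not a perfect cube, so h has no rational root, and a monic cubic with no rational root is irreducible), g is also irreducible (irreducibility is preserved under the substitution x → x + 15). Hence m_α(x) = x^3 + 45x^2 + 675x + 3256.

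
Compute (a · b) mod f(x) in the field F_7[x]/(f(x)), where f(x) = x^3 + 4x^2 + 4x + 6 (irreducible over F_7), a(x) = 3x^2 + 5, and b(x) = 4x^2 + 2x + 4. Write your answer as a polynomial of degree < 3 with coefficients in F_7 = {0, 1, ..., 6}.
a · b ≡ 5x^2 + x + 6 (mod f(x))

Multiply in F_7[x]: a(x)·b(x) = (3x^2 + 5)·(4x^2 + 2x + 4) = 5x^4 + 6x^3 + 4x^2 + 3x + 6. This has degree ≥ 3, so divide by f(x) over F_7: 5x^4 + 6x^3 + 4x^2 + 3x + 6 = (5x)·(x^3 + 4x^2 + 4x + 6) + (5x^2 + x + 6). Hence a·b ≡ 5x^2 + x + 6 (mod f). (F_7[x]/(f) is a field with 7^3 = 343 elements since f is irreducible of degree 3.)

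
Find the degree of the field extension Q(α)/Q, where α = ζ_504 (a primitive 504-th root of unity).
[Q(α):Q] = 144

The minimal polynomial of ζ_504 over Q is the 504-th cyclotomic polynomial Φ_504(x), which is irreducible over Q and has degree φ(504) = 144. Hence [Q(α):Q] = φ(504) = 144.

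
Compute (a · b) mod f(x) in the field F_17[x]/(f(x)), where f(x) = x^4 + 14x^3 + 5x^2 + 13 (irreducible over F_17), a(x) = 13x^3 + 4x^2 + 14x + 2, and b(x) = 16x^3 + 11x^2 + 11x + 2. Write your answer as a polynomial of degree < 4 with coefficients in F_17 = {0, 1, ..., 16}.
a · b ≡ 10x^3 + 9x^2 + 8x + 14 (mod f(x))

Multiply in F_17[x]: a(x)·b(x) = (13x^3 + 4x^2 + 14x + 2)·(16x^3 + 11x^2 + 11x + 2) = 4x^6 + 3x^5 + 3x^4 + x^3 + 14x^2 + 16x + 4. This has degree ≥ 4, so divide by f(x) over F_17: 4x^6 + 3x^5 + 3x^4 + x^3 + 14x^2 + 16x + 4 = (4x^2 + 15x + 11)·(x^4 + 14x^3 + 5x^2 + 13) + (10x^3 + 9x^2 + 8x + 14). Hence a·b ≡ 10x^3 + 9x^2 + 8x + 14 (mod f). (F_17[x]/(f) is a field with 17^4 = 83521 elements since f is irreducible of degree 4.)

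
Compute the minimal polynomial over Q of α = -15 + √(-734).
m_α(x) = x^2 + 30x + 959

From α + 15 = √(-734), squaring gives (α + 15)^2 = -734, i.e. α^2 + 30α + 225 = -734, so α^2 + 30α + 959 = 0. The discriminant of x^2 + 30x + 959 is (30)^2 - 4·(959) = 900 - 3836 = -2936, and 4·(-734) is not a perfect square in Q since -734 is squarefree and ≠ 1. Hence x^2 + 30x + 959 is irreducible over Q and is the minimal polynomial of α.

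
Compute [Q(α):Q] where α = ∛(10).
[Q(α):Q] = 3

The minimal polynomial of α is x^3 - 10, irreducible over Q since 10 is not a perfect cube (so x^3 - 10 has no rational root). Hence [Q(α):Q] = deg(m_α) = 3.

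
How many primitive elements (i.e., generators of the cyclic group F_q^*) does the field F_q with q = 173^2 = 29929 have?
There are φ(29928) = 9408 primitive elements

F_q^* is cyclic of order q - 1 = 29928. A cyclic group of order m has exactly φ(m) generators. Here m = 29928 = 2^3 · 3 · 29 · 43, so the number of primitive elements is φ(29928) = 9408.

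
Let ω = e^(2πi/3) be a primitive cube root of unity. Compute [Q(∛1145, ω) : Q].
[Q(∛1145, ω) : Q] = 6

[Q(∛1145):Q] = 3 (min poly x^3 - 1145, irreducible since 1145 is not a perfect cube). [Q(ω):Q] = 2 (min poly x^2 + x + 1). Since Q(∛1145) ⊂ R and ω ∉ R, we have ω ∉ Q(∛1145), so x^2 + x + 1 remains irreducible over Q(∛1145) and [Q(∛1145, ω) : Q(∛1145)] = 2. By the tower law, [Q(∛1145, ω) : Q] = 3 · 2 = 6. (In fact Q(∛1145, ω) is the splitting field of x^3 - 1145 over Q.)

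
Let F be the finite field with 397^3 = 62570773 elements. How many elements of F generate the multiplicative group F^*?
There are φ(62570772) = 18338400 primitive elements

F_q^* is cyclic of order q - 1 = 62570772. A cyclic group of order m has exactly φ(m) generators. Here m = 62570772 = 2^2 · 3^3 · 11 · 31 · 1699, so the number of primitive elements is φ(62570772) = 18338400.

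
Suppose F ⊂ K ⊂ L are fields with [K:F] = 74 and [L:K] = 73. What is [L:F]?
[L:F] = 5402

The tower law says that for any tower of field extensions F ⊂ K ⊂ L with finite degrees, [L:F] = [L:K] · [K:F]. Here this gives [L:F] = 73 · 74 = 5402.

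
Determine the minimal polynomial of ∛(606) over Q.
m_α(x) = x^3 - 606

α satisfies α^3 = 606, so x^3 - 606 annihilates α. By the rational root test, a rational root p/q (in lowest terms) of x^3 - 606 would satisfy p^3 = 606 q^3, forcing q = 1 and p^3 = 606; but 606 is not a perfect cube, contradiction. A monic cubic over Q with no rational root is irreducible (any nontrivial factorization would include a linear factor). Hence x^3 - 606 is the minimal polynomial of α, and in particular [Q(α):Q] = 3.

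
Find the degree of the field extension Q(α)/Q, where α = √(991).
[Q(α):Q] = 2

[Q(α):Q] equals the degree of the minimal polynomial of α. Here α^2 = 991 and x^2 - 991 is irreducible (d = 991 is squarefree, ≠ 1, hence not a square), so deg(m_α) = 2. Thus [Q(α):Q] = 2.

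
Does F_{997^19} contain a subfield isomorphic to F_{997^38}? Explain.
No: F_{997^38} is not a subfield of F_{997^19}

F_{p^m} embeds in F_{p^n} iff m | n. Here 38 ∤ 19 (since 19 = 0·38 + 19 with remainder 19 ≠ 0), so F_{997^38} is not a subfield of F_{997^19}. Equivalently: if it were, the tower law would give 38 = [F_{997^38}:F_997] dividing [F_{997^19}:F_997] = 19, contradiction.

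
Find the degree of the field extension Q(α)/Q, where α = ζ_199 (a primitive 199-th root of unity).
[Q(α):Q] = 198

The minimal polynomial of ζ_199 over Q is the 199-th cyclotomic polynomial Φ_199(x), which is irreducible over Q and has degree φ(199) = 198. Hence [Q(α):Q] = φ(199) = 198.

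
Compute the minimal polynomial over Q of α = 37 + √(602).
m_α(x) = x^2 - 74x + 767

From α - 37 = √(602), squaring gives (α - 37)^2 = 602, i.e. α^2 - 74α + 1369 = 602, so α^2 - 74α + 767 = 0. The discriminant of x^2 - 74x + 767 is (-74)^2 - 4·(767) = 5476 - 3068 = 2408, and 4·(602) is not a perfect square in Q since 602 is squarefree and ≠ 1. Hence x^2 - 74x + 767 is irreducible over Q and is the minimal polynomial of α.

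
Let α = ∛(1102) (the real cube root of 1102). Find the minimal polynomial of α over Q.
m_α(x) = x^3 - 1102

α satisfies α^3 = 1102, so x^3 - 1102 annihilates α. By the rational root test, a rational root p/q (in lowest terms) of x^3 - 1102 would satisfy p^3 = 1102 q^3, forcing q = 1 and p^3 = 1102; but 1102 is not a perfect cube, contradiction. A monic cubic over Q with no rational root is irreducible (any nontrivial factorization would include a linear factor). Hence x^3 - 1102 is the minimal polynomial of α, and in particular [Q(α):Q] = 3.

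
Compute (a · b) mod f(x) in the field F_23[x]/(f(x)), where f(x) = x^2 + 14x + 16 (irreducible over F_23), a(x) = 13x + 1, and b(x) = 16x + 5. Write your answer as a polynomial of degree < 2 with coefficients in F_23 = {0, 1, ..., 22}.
a · b ≡ 21x + 12 (mod f(x))

Multiply in F_23[x]: a(x)·b(x) = (13x + 1)·(16x + 5) = x^2 + 12x + 5. This has degree ≥ 2, so divide by f(x) over F_23: x^2 + 12x + 5 = (1)·(x^2 + 14x + 16) + (21x + 12). Hence a·b ≡ 21x + 12 (mod f). (F_23[x]/(f) is a field with 23^2 = 529 elements since f is irreducible of degree 2.)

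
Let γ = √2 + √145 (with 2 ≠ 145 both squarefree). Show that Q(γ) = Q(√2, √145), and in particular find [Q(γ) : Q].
[Q(γ) : Q] = 4 (equivalently, Q(γ) = Q(√2, √145))

Obviously Q(γ) ⊆ Q(√2, √145), and [Q(√2, √145):Q] = 4 (since 2, 145 are distinct squarefree integers > 1 with 290 not a perfect square). To show equality we compute the minimal polynomial of γ. From γ = √2 + √145: γ^2 = 2 + 2√(290) + 145 = 147 + 2√(290), so γ^2 - 147 = 2√(290); squaring, (γ^2 - 147)^2 = 4·290, i.e. γ^4 - 294γ^2 + 21609 - 1160 = 0, i.e. γ^4 - 294γ^2 + 20449 = 0. So γ is a root of x^4 - 294x^2 + 20449. This polynomial is irreducible over Q: it has no rational root (each ±√2 ± √145 is irrational), and any factorization into two quadratics over Q would force √(290) ∈ Q (pairing opposite roots) or √2, √145 ∈ Q (other pairings), all impossible. Hence [Q(γ):Q] = 4 = [Q(√2, √145):Q], so Q(γ) = Q(√2, √145).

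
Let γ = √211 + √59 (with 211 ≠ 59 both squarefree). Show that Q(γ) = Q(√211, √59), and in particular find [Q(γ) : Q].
[Q(γ) : Q] = 4 (equivalently, Q(γ) = Q(√211, √59))

Obviously Q(γ) ⊆ Q(√211, √59), and [Q(√211, √59):Q] = 4 (since 211, 59 are distinct squarefree integers > 1 with 12449 not a perfect square). To show equality we compute the minimal polynomial of γ. From γ = √211 + √59: γ^2 = 211 + 2√(12449) + 59 = 270 + 2√(12449), so γ^2 - 270 = 2√(12449); squaring, (γ^2 - 270)^2 = 4·12449, i.e. γ^4 - 540γ^2 + 72900 - 49796 = 0, i.e. γ^4 - 540γ^2 + 23104 = 0. So γ is a root of x^4 - 540x^2 + 23104. This polynomial is irreducible over Q: it has no rational root (each ±√211 ± √59 is irrational), and any factorization into two quadratics over Q would force √(12449) ∈ Q (pairing opposite roots) or √211, √59 ∈ Q (other pairings), all impossible. Hence [Q(γ):Q] = 4 = [Q(√211, √59):Q], so Q(γ) = Q(√211, √59).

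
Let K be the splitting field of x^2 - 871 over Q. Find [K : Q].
[K : Q] = 2

f(x) = x^2 - 871 factors as (x - √871)(x + √871). The splitting field is K = Q(√871). Since 871 is squarefree and > 1, it is not a perfect square, so x^2 - 871 is irreducible over Q and [Q(√871) : Q] = 2. Hence [K : Q] = 2.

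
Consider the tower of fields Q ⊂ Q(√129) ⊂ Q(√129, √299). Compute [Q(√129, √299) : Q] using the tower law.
[Q(√129, √299) : Q] = 4

[Q(√129):Q] = 2 (min poly x^2 - 129, irreducible since 129 is squarefree > 1). For the top step, suppose √299 ∈ Q(√129), say √299 = c + d√129 with c, d ∈ Q. Squaring: 299 = c^2 + 129d^2 + 2cd√129. Since √129 ∉ Q this forces 2cd = 0. If d = 0 then √299 = c ∈ Q, contradicting 299 squarefree > 1. If c = 0 then 299 = 129d^2, so 129·299 = (129d)^2 is a perfect square in Q — but 129·299 = 38571 is not a perfect square (since 129 and 299 are distinct squarefree integers). Contradiction. Hence √299 ∉ Q(√129), so x^2 - 299 stays irreducible over Q(√129) and [Q(√129, √299) : Q(√129)] = 2. By the tower law, [Q(√129, √299) : Q] = 2 · 2 = 4.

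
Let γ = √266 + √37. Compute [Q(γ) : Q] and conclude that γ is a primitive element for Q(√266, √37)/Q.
[Q(γ) : Q] = 4 (equivalently, Q(γ) = Q(√266, √37))

Obviously Q(γ) ⊆ Q(√266, √37), and [Q(√266, √37):Q] = 4 (since 266, 37 are distinct squarefree integers > 1 with 9842 not a perfect square). To show equality we compute the minimal polynomial of γ. From γ = √266 + √37: γ^2 = 266 + 2√(9842) + 37 = 303 + 2√(9842), so γ^2 - 303 = 2√(9842); squaring, (γ^2 - 303)^2 = 4·9842, i.e. γ^4 - 606γ^2 + 91809 - 39368 = 0, i.e. γ^4 - 606γ^2 + 52441 = 0. So γ is a root of x^4 - 606x^2 + 52441. This polynomial is irreducible over Q: it has no rational root (each ±√266 ± √37 is irrational), and any factorization into two quadratics over Q would force √(9842) ∈ Q (pairing opposite roots) or √266, √37 ∈ Q (other pairings), all impossible. Hence [Q(γ):Q] = 4 = [Q(√266, √37):Q], so Q(γ) = Q(√266, √37).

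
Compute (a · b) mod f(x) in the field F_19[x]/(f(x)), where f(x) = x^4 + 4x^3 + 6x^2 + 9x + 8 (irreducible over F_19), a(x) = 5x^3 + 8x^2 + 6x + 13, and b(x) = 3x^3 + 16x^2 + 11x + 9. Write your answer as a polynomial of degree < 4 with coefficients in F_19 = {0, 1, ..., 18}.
a · b ≡ 15x^3 + 11x^2 + 12x + 10 (mod f(x))

Multiply in F_19[x]: a(x)·b(x) = (5x^3 + 8x^2 + 6x + 13)·(3x^3 + 16x^2 + 11x + 9) = 15x^6 + 9x^5 + 11x^4 + 2x^3 + 4x^2 + 7x + 3. This has degree ≥ 4, so divide by f(x) over F_19: 15x^6 + 9x^5 + 11x^4 + 2x^3 + 4x^2 + 7x + 3 = (15x^2 + 6x + 11)·(x^4 + 4x^3 + 6x^2 + 9x + 8) + (15x^3 + 11x^2 + 12x + 10). Hence a·b ≡ 15x^3 + 11x^2 + 12x + 10 (mod f). (F_19[x]/(f) is a field with 19^4 = 130321 elements since f is irreducible of degree 4.)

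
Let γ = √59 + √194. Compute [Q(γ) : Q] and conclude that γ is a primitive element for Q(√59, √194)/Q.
[Q(γ) : Q] = 4 (equivalently, Q(γ) = Q(√59, √194))

Obviously Q(γ) ⊆ Q(√59, √194), and [Q(√59, √194):Q] = 4 (since 59, 194 are distinct squarefree integers > 1 with 11446 not a perfect square). To show equality we compute the minimal polynomial of γ. From γ = √59 + √194: γ^2 = 59 + 2√(11446) + 194 = 253 + 2√(11446), so γ^2 - 253 = 2√(11446); squaring, (γ^2 - 253)^2 = 4·11446, i.e. γ^4 - 506γ^2 + 64009 - 45784 = 0, i.e. γ^4 - 506γ^2 + 18225 = 0. So γ is a root of x^4 - 506x^2 + 18225. This polynomial is irreducible over Q: it has no rational root (each ±√59 ± √194 is irrational), and any factorization into two quadratics over Q would force √(11446) ∈ Q (pairing opposite roots) or √59, √194 ∈ Q (other pairings), all impossible. Hence [Q(γ):Q] = 4 = [Q(√59, √194):Q], so Q(γ) = Q(√59, √194).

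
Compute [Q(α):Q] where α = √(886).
[Q(α):Q] = 2

[Q(α):Q] equals the degree of the minimal polynomial of α. Here α^2 = 886 and x^2 - 886 is irreducible (d = 886 is squarefree, ≠ 1, hence not a square), so deg(m_α) = 2. Thus [Q(α):Q] = 2.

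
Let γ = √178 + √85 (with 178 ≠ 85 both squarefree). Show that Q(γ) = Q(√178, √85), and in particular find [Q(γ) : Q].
[Q(γ) : Q] = 4 (equivalently, Q(γ) = Q(√178, √85))

Obviously Q(γ) ⊆ Q(√178, √85), and [Q(√178, √85):Q] = 4 (since 178, 85 are distinct squarefree integers > 1 with 15130 not a perfect square). To show equality we compute the minimal polynomial of γ. From γ = √178 + √85: γ^2 = 178 + 2√(15130) + 85 = 263 + 2√(15130), so γ^2 - 263 = 2√(15130); squaring, (γ^2 - 263)^2 = 4·15130, i.e. γ^4 - 526γ^2 + 69169 - 60520 = 0, i.e. γ^4 - 526γ^2 + 8649 = 0. So γ is a root of x^4 - 526x^2 + 8649. This polynomial is irreducible over Q: it has no rational root (each ±√178 ± √85 is irrational), and any factorization into two quadratics over Q would force √(15130) ∈ Q (pairing opposite roots) or √178, √85 ∈ Q (other pairings), all impossible. Hence [Q(γ):Q] = 4 = [Q(√178, √85):Q], so Q(γ) = Q(√178, √85).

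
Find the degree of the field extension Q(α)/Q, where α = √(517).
[Q(α):Q] = 2

[Q(α):Q] equals the degree of the minimal polynomial of α. Here α^2 = 517 and x^2 - 517 is irreducible (d = 517 is squarefree, ≠ 1, hence not a square), so deg(m_α) = 2. Thus [Q(α):Q] = 2.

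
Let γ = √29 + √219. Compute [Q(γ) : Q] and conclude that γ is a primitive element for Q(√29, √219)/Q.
[Q(γ) : Q] = 4 (equivalently, Q(γ) = Q(√29, √219))

Obviously Q(γ) ⊆ Q(√29, √219), and [Q(√29, √219):Q] = 4 (since 29, 219 are distinct squarefree integers > 1 with 6351 not a perfect square). To show equality we compute the minimal polynomial of γ. From γ = √29 + √219: γ^2 = 29 + 2√(6351) + 219 = 248 + 2√(6351), so γ^2 - 248 = 2√(6351); squaring, (γ^2 - 248)^2 = 4·6351, i.e. γ^4 - 496γ^2 + 61504 - 25404 = 0, i.e. γ^4 - 496γ^2 + 36100 = 0. So γ is a root of x^4 - 496x^2 + 36100. This polynomial is irreducible over Q: it has no rational root (each ±√29 ± √219 is irrational), and any factorization into two quadratics over Q would force √(6351) ∈ Q (pairing opposite roots) or √29, √219 ∈ Q (other pairings), all impossible. Hence [Q(γ):Q] = 4 = [Q(√29, √219):Q], so Q(γ) = Q(√29, √219).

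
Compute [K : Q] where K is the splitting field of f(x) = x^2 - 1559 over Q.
[K : Q] = 2

f(x) = x^2 - 1559 factors as (x - √1559)(x + √1559). The splitting field is K = Q(√1559). Since 1559 is squarefree and > 1, it is not a perfect square, so x^2 - 1559 is irreducible over Q and [Q(√1559) : Q] = 2. Hence [K : Q] = 2.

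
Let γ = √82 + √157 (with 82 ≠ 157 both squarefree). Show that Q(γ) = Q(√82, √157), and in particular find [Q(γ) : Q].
[Q(γ) : Q] = 4 (equivalently, Q(γ) = Q(√82, √157))

Obviously Q(γ) ⊆ Q(√82, √157), and [Q(√82, √157):Q] = 4 (since 82, 157 are distinct squarefree integers > 1 with 12874 not a perfect square). To show equality we compute the minimal polynomial of γ. From γ = √82 + √157: γ^2 = 82 + 2√(12874) + 157 = 239 + 2√(12874), so γ^2 - 239 = 2√(12874); squaring, (γ^2 - 239)^2 = 4·12874, i.e. γ^4 - 478γ^2 + 57121 - 51496 = 0, i.e. γ^4 - 478γ^2 + 5625 = 0. So γ is a root of x^4 - 478x^2 + 5625. This polynomial is irreducible over Q: it has no rational root (each ±√82 ± √157 is irrational), and any factorization into two quadratics over Q would force √(12874) ∈ Q (pairing opposite roots) or √82, √157 ∈ Q (other pairings), all impossible. Hence [Q(γ):Q] = 4 = [Q(√82, √157):Q], so Q(γ) = Q(√82, √157).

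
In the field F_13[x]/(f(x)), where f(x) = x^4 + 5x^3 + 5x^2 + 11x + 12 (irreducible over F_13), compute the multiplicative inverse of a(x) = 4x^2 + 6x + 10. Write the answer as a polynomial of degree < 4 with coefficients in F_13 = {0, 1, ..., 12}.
a(x)^(-1) ≡ 9x^3 + 8x + 1 (mod f(x))

Since f is irreducible over F_13, F_13[x]/(f) is a field and a(x) ≠ 0 has an inverse. Apply the extended Euclidean algorithm to f(x) and a(x) in F_13[x]: f(x) = (10x^2 + 9x + 5)·a(x) + (8x + 1);  a(x) = (7x + 8)·(8x + 1) + (2). The last nonzero remainder is the constant 2 = gcd(f, a) in F_13. Back-substituting through the division chain expresses 2 = s(x)·a(x) + t(x)·f(x) with s(x) ≡ 5x^3 + 3x + 2 (mod f), so (5x^3 + 3x + 2)·a(x) ≡ 2 (mod f). Multiplying by 2^(-1) ≡ 7 in F_13 gives a(x)^(-1) ≡ 7·(5x^3 + 3x + 2) ≡ 9x^3 + 8x + 1 (mod f). Check: (4x^2 + 6x + 10)·(9x^3 + 8x + 1) = 10x^5 + 2x^4 + 5x^3 + 8x + 10 ≡ 1 (mod x^4 + 5x^3 + 5x^2 + 11x + 12).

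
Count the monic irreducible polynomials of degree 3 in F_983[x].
There are 316620368 monic irreducible polynomials of degree 3 over F_983

Each element of F_{983^3} that lies in no proper subfield is a root of exactly one monic irreducible of degree 3 over F_983, and each such polynomial has 3 distinct roots in F_{983^3}. By Möbius inversion the count is N_983(3) = (1/3) Σ_{d|3} μ(3/d) · 983^d = (1/3)(μ(3)·983^1 + μ(1)·983^3) = 949861104/3 = 316620368.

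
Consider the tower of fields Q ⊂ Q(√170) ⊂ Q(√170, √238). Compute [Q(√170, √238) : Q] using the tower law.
[Q(√170, √238) : Q] = 4

[Q(√170):Q] = 2 (min poly x^2 - 170, irreducible since 170 is squarefree > 1). For the top step, suppose √238 ∈ Q(√170), say √238 = c + d√170 with c, d ∈ Q. Squaring: 238 = c^2 + 170d^2 + 2cd√170. Since √170 ∉ Q this forces 2cd = 0. If d = 0 then √238 = c ∈ Q, contradicting 238 squarefree > 1. If c = 0 then 238 = 170d^2, so 170·238 = (170d)^2 is a perfect square in Q — but 170·238 = 40460 is not a perfect square (since 170 and 238 are distinct squarefree integers). Contradiction. Hence √238 ∉ Q(√170), so x^2 - 238 stays irreducible over Q(√170) and [Q(√170, √238) : Q(√170)] = 2. By the tower law, [Q(√170, √238) : Q] = 2 · 2 = 4.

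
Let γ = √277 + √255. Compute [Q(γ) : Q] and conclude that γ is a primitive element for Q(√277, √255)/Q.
[Q(γ) : Q] = 4 (equivalently, Q(γ) = Q(√277, √255))

Obviously Q(γ) ⊆ Q(√277, √255), and [Q(√277, √255):Q] = 4 (since 277, 255 are distinct squarefree integers > 1 with 70635 not a perfect square). To show equality we compute the minimal polynomial of γ. From γ = √277 + √255: γ^2 = 277 + 2√(70635) + 255 = 532 + 2√(70635), so γ^2 - 532 = 2√(70635); squaring, (γ^2 - 532)^2 = 4·70635, i.e. γ^4 - 1064γ^2 + 283024 - 282540 = 0, i.e. γ^4 - 1064γ^2 + 484 = 0. So γ is a root of x^4 - 1064x^2 + 484. This polynomial is irreducible over Q: it has no rational root (each ±√277 ± √255 is irrational), and any factorization into two quadratics over Q would force √(70635) ∈ Q (pairing opposite roots) or √277, √255 ∈ Q (other pairings), all impossible. Hence [Q(γ):Q] = 4 = [Q(√277, √255):Q], so Q(γ) = Q(√277, √255).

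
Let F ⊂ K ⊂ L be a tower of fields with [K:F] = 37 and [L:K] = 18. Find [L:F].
[L:F] = 666

The tower law says that for any tower of field extensions F ⊂ K ⊂ L with finite degrees, [L:F] = [L:K] · [K:F]. Here this gives [L:F] = 18 · 37 = 666.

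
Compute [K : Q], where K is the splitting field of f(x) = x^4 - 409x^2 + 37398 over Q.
[K : Q] = 4

Solving the quadratic in x^2: x^2 = (409 ± √(409^2 - 4·37398))/2 = (409 ± √17689)/2 = (409 ± 133)/2, giving x^2 = 138 or x^2 = 271. So f(x) = (x^2 - 138)(x^2 - 271) and the roots of f are ±√138, ±√271. Hence the splitting field is K = Q(√138, √271). Since 138 and 271 are distinct squarefree integers > 1, their product 37398 is not a perfect square, so √271 ∉ Q(√138). By the tower law [K:Q] = [Q(√138,√271):Q(√138)] · [Q(√138):Q] = 2 · 2 = 4.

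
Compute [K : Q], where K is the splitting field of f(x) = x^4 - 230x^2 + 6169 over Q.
[K : Q] = 4

Solving the quadratic in x^2: x^2 = (230 ± √(230^2 - 4·6169))/2 = (230 ± √28224)/2 = (230 ± 168)/2, giving x^2 = 199 or x^2 = 31. So f(x) = (x^2 - 199)(x^2 - 31) and the roots of f are ±√199, ±√31. Hence the splitting field is K = Q(√199, √31). Since 199 and 31 are distinct squarefree integers > 1, their product 6169 is not a perfect square, so √31 ∉ Q(√199). By the tower law [K:Q] = [Q(√199,√31):Q(√199)] · [Q(√199):Q] = 2 · 2 = 4.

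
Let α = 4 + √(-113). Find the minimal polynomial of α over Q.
m_α(x) = x^2 - 8x + 129

From α - 4 = √(-113), squaring gives (α - 4)^2 = -113, i.e. α^2 - 8α + 16 = -113, so α^2 - 8α + 129 = 0. The discriminant of x^2 - 8x + 129 is (-8)^2 - 4·(129) = 64 - 516 = -452, and 4·(-113) is not a perfect square in Q since -113 is squarefree and ≠ 1. Hence x^2 - 8x + 129 is irreducible over Q and is the minimal polynomial of α.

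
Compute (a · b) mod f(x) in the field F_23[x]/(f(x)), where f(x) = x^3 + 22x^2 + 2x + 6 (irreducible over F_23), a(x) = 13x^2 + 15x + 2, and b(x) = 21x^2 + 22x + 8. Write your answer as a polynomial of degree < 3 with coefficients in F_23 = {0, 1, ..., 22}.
a · b ≡ 22x^2 + 21x + 16 (mod f(x))

Multiply in F_23[x]: a(x)·b(x) = (13x^2 + 15x + 2)·(21x^2 + 22x + 8) = 20x^4 + 3x^3 + 16x^2 + 3x + 16. This has degree ≥ 3, so divide by f(x) over F_23: 20x^4 + 3x^3 + 16x^2 + 3x + 16 = (20x)·(x^3 + 22x^2 + 2x + 6) + (22x^2 + 21x + 16). Hence a·b ≡ 22x^2 + 21x + 16 (mod f). (F_23[x]/(f) is a field with 23^3 = 12167 elements since f is irreducible of degree 3.)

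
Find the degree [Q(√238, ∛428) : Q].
[Q(√238, ∛428) : Q] = 6

Let L = Q(√238, ∛428). Since Q(√238) ⊂ L and [Q(√238):Q] = 2, the tower law gives 2 | [L:Q]. Likewise Q(∛428) ⊂ L with [Q(∛428):Q] = 3 (because 428 is not a perfect cube), so 3 | [L:Q]. As gcd(2,3) = 1, [L:Q] is divisible by 6. Conversely L is generated over Q by √238 and ∛428, so [L:Q] ≤ 2·3 = 6. Therefore [Q(√238, ∛428) : Q] = 6.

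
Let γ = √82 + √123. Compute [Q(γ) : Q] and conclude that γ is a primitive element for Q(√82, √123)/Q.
[Q(γ) : Q] = 4 (equivalently, Q(γ) = Q(√82, √123))

Obviously Q(γ) ⊆ Q(√82, √123), and [Q(√82, √123):Q] = 4 (since 82, 123 are distinct squarefree integers > 1 with 10086 not a perfect square). To show equality we compute the minimal polynomial of γ. From γ = √82 + √123: γ^2 = 82 + 2√(10086) + 123 = 205 + 2√(10086), so γ^2 - 205 = 2√(10086); squaring, (γ^2 - 205)^2 = 4·10086, i.e. γ^4 - 410γ^2 + 42025 - 40344 = 0, i.e. γ^4 - 410γ^2 + 1681 = 0. So γ is a root of x^4 - 410x^2 + 1681. This polynomial is irreducible over Q: it has no rational root (each ±√82 ± √123 is irrational), and any factorization into two quadratics over Q would force √(10086) ∈ Q (pairing opposite roots) or √82, √123 ∈ Q (other pairings), all impossible. Hence [Q(γ):Q] = 4 = [Q(√82, √123):Q], so Q(γ) = Q(√82, √123).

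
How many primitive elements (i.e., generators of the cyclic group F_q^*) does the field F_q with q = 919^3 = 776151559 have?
There are φ(776151558) = 181398528 primitive elements

F_q^* is cyclic of order q - 1 = 776151558. A cyclic group of order m has exactly φ(m) generators. Here m = 776151558 = 2 · 3^4 · 7 · 13 · 17 · 19 · 163, so the number of primitive elements is φ(776151558) = 181398528.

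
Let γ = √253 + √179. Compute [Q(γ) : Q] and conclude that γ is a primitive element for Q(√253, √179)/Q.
[Q(γ) : Q] = 4 (equivalently, Q(γ) = Q(√253, √179))

Obviously Q(γ) ⊆ Q(√253, √179), and [Q(√253, √179):Q] = 4 (since 253, 179 are distinct squarefree integers > 1 with 45287 not a perfect square). To show equality we compute the minimal polynomial of γ. From γ = √253 + √179: γ^2 = 253 + 2√(45287) + 179 = 432 + 2√(45287), so γ^2 - 432 = 2√(45287); squaring, (γ^2 - 432)^2 = 4·45287, i.e. γ^4 - 864γ^2 + 186624 - 181148 = 0, i.e. γ^4 - 864γ^2 + 5476 = 0. So γ is a root of x^4 - 864x^2 + 5476. This polynomial is irreducible over Q: it has no rational root (each ±√253 ± √179 is irrational), and any factorization into two quadratics over Q would force √(45287) ∈ Q (pairing opposite roots) or √253, √179 ∈ Q (other pairings), all impossible. Hence [Q(γ):Q] = 4 = [Q(√253, √179):Q], so Q(γ) = Q(√253, √179).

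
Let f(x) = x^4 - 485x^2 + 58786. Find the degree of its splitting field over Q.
[K : Q] = 4

Solving the quadratic in x^2: x^2 = (485 ± √(485^2 - 4·58786))/2 = (485 ± √81)/2 = (485 ± 9)/2, giving x^2 = 238 or x^2 = 247. So f(x) = (x^2 - 238)(x^2 - 247) and the roots of f are ±√238, ±√247. Hence the splitting field is K = Q(√238, √247). Since 238 and 247 are distinct squarefree integers > 1, their product 58786 is not a perfect square, so √247 ∉ Q(√238). By the tower law [K:Q] = [Q(√238,√247):Q(√238)] · [Q(√238):Q] = 2 · 2 = 4.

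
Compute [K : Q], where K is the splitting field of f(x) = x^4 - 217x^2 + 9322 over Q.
[K : Q] = 4

Solving the quadratic in x^2: x^2 = (217 ± √(217^2 - 4·9322))/2 = (217 ± √9801)/2 = (217 ± 99)/2, giving x^2 = 158 or x^2 = 59. So f(x) = (x^2 - 158)(x^2 - 59) and the roots of f are ±√158, ±√59. Hence the splitting field is K = Q(√158, √59). Since 158 and 59 are distinct squarefree integers > 1, their product 9322 is not a perfect square, so √59 ∉ Q(√158). By the tower law [K:Q] = [Q(√158,√59):Q(√158)] · [Q(√158):Q] = 2 · 2 = 4.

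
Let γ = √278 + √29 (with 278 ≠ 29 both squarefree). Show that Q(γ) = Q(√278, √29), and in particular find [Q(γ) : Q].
[Q(γ) : Q] = 4 (equivalently, Q(γ) = Q(√278, √29))

Obviously Q(γ) ⊆ Q(√278, √29), and [Q(√278, √29):Q] = 4 (since 278, 29 are distinct squarefree integers > 1 with 8062 not a perfect square). To show equality we compute the minimal polynomial of γ. From γ = √278 + √29: γ^2 = 278 + 2√(8062) + 29 = 307 + 2√(8062), so γ^2 - 307 = 2√(8062); squaring, (γ^2 - 307)^2 = 4·8062, i.e. γ^4 - 614γ^2 + 94249 - 32248 = 0, i.e. γ^4 - 614γ^2 + 62001 = 0. So γ is a root of x^4 - 614x^2 + 62001. This polynomial is irreducible over Q: it has no rational root (each ±√278 ± √29 is irrational), and any factorization into two quadratics over Q would force √(8062) ∈ Q (pairing opposite roots) or √278, √29 ∈ Q (other pairings), all impossible. Hence [Q(γ):Q] = 4 = [Q(√278, √29):Q], so Q(γ) = Q(√278, √29).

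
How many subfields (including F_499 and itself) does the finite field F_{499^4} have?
F_{499^4} has 3 subfields

The subfields of F_{p^n} are exactly the fields F_{p^d} for d | n (each is the fixed field of the unique index-d subgroup of Gal(F_{p^n}/F_p) ≅ Z/nZ). The divisors of n = 4 are {1, 2, 4}, giving 3 subfields: F_{499^1}, F_{499^2}, F_{499^4}.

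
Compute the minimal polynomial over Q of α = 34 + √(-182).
m_α(x) = x^2 - 68x + 1338

From α - 34 = √(-182), squaring gives (α - 34)^2 = -182, i.e. α^2 - 68α + 1156 = -182, so α^2 - 68α + 1338 = 0. The discriminant of x^2 - 68x + 1338 is (-68)^2 - 4·(1338) = 4624 - 5352 = -728, and 4·(-182) is not a perfect square in Q since -182 is squarefree and ≠ 1. Hence x^2 - 68x + 1338 is irreducible over Q and is the minimal polynomial of α.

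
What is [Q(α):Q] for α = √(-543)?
[Q(α):Q] = 2

[Q(α):Q] equals the degree of the minimal polynomial of α. Here α^2 = -543 and x^2 + 543 is irreducible (d = -543 is squarefree, ≠ 1, hence not a square), so deg(m_α) = 2. Thus [Q(α):Q] = 2.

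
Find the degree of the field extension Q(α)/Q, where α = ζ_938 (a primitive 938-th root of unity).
[Q(α):Q] = 396

The minimal polynomial of ζ_938 over Q is the 938-th cyclotomic polynomial Φ_938(x), which is irreducible over Q and has degree φ(938) = 396. Hence [Q(α):Q] = φ(938) = 396.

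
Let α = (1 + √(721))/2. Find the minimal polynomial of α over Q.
m_α(x) = x^2 - x - 180

From 2α - 1 = √(721), squaring gives (2α - 1)^2 = 721, i.e. 4α^2 - 4α + 1 = 721, so α^2 - α + (1 - 721)/4 = 0. Since 721 ≡ 1 (mod 4), (1 - 721)/4 = -180 ∈ Z. The polynomial x^2 - x - 180 has discriminant 1 - 4·(-180) = 721, which is not a perfect square in Q (d = 721 is squarefree and ≠ 1), so x^2 - x - 180 is irreducible over Q. It is the minimal polynomial of α.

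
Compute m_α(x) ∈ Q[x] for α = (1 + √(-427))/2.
m_α(x) = x^2 - x + 107

From 2α - 1 = √(-427), squaring gives (2α - 1)^2 = -427, i.e. 4α^2 - 4α + 1 = -427, so α^2 - α + (1 + 427)/4 = 0. Since -427 ≡ 1 (mod 4), (1 + 427)/4 = 107 ∈ Z. The polynomial x^2 - x + 107 has discriminant 1 - 4·(107) = -427, which is not a perfect square in Q (d = -427 is squarefree and ≠ 1), so x^2 - x + 107 is irreducible over Q. It is the minimal polynomial of α.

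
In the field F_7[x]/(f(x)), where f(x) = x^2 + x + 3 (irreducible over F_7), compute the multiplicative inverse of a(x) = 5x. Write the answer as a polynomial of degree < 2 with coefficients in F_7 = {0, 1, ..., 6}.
a(x)^(-1) ≡ 6x + 6 (mod f(x))

Since f is irreducible over F_7, F_7[x]/(f) is a field and a(x) ≠ 0 has an inverse. Apply the extended Euclidean algorithm to f(x) and a(x) in F_7[x]: f(x) = (3x + 3)·a(x) + (3). The last nonzero remainder is the constant 3 = gcd(f, a) in F_7. Back-substituting through the division chain expresses 3 = s(x)·a(x) + t(x)·f(x) with s(x) ≡ 4x + 4 (mod f), so (4x + 4)·a(x) ≡ 3 (mod f). Multiplying by 3^(-1) ≡ 5 in F_7 gives a(x)^(-1) ≡ 5·(4x + 4) ≡ 6x + 6 (mod f). Check: (5x)·(6x + 6) = 2x^2 + 2x ≡ 1 (mod x^2 + x + 3).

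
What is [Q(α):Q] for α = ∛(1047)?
[Q(α):Q] = 3

The minimal polynomial of α is x^3 - 1047, irreducible over Q since 1047 is not a perfect cube (so x^3 - 1047 has no rational root). Hence [Q(α):Q] = deg(m_α) = 3.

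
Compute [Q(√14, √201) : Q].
[Q(√14, √201) : Q] = 4

[Q(√14):Q] = 2 (min poly x^2 - 14, irreducible since 14 is squarefree > 1). For the top step, suppose √201 ∈ Q(√14), say √201 = c + d√14 with c, d ∈ Q. Squaring: 201 = c^2 + 14d^2 + 2cd√14. Since √14 ∉ Q this forces 2cd = 0. If d = 0 then √201 = c ∈ Q, contradicting 201 squarefree > 1. If c = 0 then 201 = 14d^2, so 14·201 = (14d)^2 is a perfect square in Q — but 14·201 = 2814 is not a perfect square (since 14 and 201 are distinct squarefree integers). Contradiction. Hence √201 ∉ Q(√14), so x^2 - 201 stays irreducible over Q(√14) and [Q(√14, √201) : Q(√14)] = 2. By the tower law, [Q(√14, √201) : Q] = 2 · 2 = 4.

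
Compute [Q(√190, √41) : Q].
[Q(√190, √41) : Q] = 4

[Q(√190):Q] = 2 (min poly x^2 - 190, irreducible since 190 is squarefree > 1). For the top step, suppose √41 ∈ Q(√190), say √41 = c + d√190 with c, d ∈ Q. Squaring: 41 = c^2 + 190d^2 + 2cd√190. Since √190 ∉ Q this forces 2cd = 0. If d = 0 then √41 = c ∈ Q, contradicting 41 squarefree > 1. If c = 0 then 41 = 190d^2, so 190·41 = (190d)^2 is a perfect square in Q — but 190·41 = 7790 is not a perfect square (since 190 and 41 are distinct squarefree integers). Contradiction. Hence √41 ∉ Q(√190), so x^2 - 41 stays irreducible over Q(√190) and [Q(√190, √41) : Q(√190)] = 2. By the tower law, [Q(√190, √41) : Q] = 2 · 2 = 4.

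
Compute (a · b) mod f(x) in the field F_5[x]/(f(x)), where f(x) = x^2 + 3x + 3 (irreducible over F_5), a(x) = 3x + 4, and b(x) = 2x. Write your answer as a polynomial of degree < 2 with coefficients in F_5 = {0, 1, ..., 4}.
a · b ≡ 2 (mod f(x))

Multiply in F_5[x]: a(x)·b(x) = (3x + 4)·(2x) = x^2 + 3x. This has degree ≥ 2, so divide by f(x) over F_5: x^2 + 3x = (1)·(x^2 + 3x + 3) + (2). Hence a·b ≡ 2 (mod f). (F_5[x]/(f) is a field with 5^2 = 25 elements since f is irreducible of degree 2.)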